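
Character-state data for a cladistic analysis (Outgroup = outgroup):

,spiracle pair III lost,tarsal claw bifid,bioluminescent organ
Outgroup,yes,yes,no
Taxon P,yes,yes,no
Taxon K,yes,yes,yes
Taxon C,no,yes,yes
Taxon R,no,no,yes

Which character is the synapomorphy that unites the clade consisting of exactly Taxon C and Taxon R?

spiracle pair III lost

Character polarity is set by the outgroup: the derived state is whichever differs from the outgroup's state, so for spiracle pair III lost, tarsal claw bifid the derived state is 'no', and for the remaining characters it is 'yes'.
spiracle pair III lost (derived state 'no') is shared by Taxon C and Taxon R — a synapomorphy uniting that clade.
tarsal claw bifid: derived state 'no' in Taxon R only — an autapomorphy, so it tells us nothing about relationships among taxa.
bioluminescent organ: derived state 'yes' in Taxon C, Taxon K, and Taxon R only — synapomorphy for {Taxon C, Taxon K, Taxon R}.
Most parsimonious ingroup topology: (Taxon P,(Taxon K,(Taxon C,Taxon R))).
The clade {Taxon C, Taxon R} is supported by spiracle pair III lost: its derived state 'no' occurs in exactly those taxa and in no other taxon (including the outgroup).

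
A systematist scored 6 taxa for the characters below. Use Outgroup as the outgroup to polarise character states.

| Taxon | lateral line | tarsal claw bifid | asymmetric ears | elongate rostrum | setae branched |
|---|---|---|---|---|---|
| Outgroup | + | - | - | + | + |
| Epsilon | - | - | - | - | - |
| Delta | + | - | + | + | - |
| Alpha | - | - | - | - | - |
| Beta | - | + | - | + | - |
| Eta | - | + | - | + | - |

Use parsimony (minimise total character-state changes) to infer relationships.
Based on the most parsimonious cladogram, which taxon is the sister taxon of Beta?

Eta

Character polarity is set by the outgroup: the derived state is whichever differs from the outgroup's state, so for lateral line, elongate rostrum, setae branched the derived state is '-', and for the remaining characters it is '+'.
Only Alpha, Beta, Epsilon, and Eta show the derived state '-' for lateral line, supporting them as a clade.
tarsal claw bifid: derived state '+' in Beta and Eta only — synapomorphy for {Beta, Eta}.
asymmetric ears (derived state '+') is unique to Delta (autapomorphy; uninformative for grouping).
elongate rostrum (derived state '-') is shared by Alpha and Epsilon — a synapomorphy uniting that clade.
setae branched (derived state '-') is shared by all ingroup taxa — unites the whole ingroup.
Most parsimonious ingroup topology: (((Epsilon,Alpha),(Beta,Eta)),Delta).
Beta and Eta form a cherry on this tree, so they are sister taxa.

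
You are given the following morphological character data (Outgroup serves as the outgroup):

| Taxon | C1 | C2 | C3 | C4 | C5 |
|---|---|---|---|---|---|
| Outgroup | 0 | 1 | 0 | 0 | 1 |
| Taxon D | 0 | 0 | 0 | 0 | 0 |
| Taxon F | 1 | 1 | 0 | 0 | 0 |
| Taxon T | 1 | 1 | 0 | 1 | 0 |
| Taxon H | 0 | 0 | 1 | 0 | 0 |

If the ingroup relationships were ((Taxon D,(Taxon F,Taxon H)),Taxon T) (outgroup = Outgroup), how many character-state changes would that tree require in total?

7

Map each character onto ((Taxon D,(Taxon F,Taxon H)),Taxon T) (rooted by Outgroup) and count the minimum state changes it requires (Fitch parsimony):
C1: 2; C2: 2; C3: 1; C4: 1; C5: 1.
Total tree length = 7.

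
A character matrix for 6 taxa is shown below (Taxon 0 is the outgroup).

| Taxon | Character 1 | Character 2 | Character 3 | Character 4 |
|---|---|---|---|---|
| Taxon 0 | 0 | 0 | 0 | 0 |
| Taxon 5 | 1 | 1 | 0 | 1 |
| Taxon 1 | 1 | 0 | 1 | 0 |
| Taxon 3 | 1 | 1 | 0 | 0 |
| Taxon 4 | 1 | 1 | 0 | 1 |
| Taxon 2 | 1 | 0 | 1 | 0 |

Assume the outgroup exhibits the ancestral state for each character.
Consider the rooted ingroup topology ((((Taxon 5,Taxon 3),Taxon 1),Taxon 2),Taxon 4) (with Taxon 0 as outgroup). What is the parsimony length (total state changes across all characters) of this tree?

Map each character onto ((((Taxon 5,Taxon 3),Taxon 1),Taxon 2),Taxon 4) (rooted by Taxon 0) and count the minimum state changes it requires (Fitch parsimony):
Character 1: 1; Character 2: 2; Character 3: 2; Character 4: 2.
Total tree length = 7.

7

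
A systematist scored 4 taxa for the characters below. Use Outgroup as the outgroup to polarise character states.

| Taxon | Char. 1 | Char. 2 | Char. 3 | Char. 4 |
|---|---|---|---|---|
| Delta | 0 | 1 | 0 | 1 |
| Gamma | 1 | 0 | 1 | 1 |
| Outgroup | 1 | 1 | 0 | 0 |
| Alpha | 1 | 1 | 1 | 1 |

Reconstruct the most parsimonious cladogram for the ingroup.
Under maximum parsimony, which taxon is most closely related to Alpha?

Gamma

Character polarity is set by the outgroup: the derived state is whichever differs from the outgroup's state, so for Char. 1, Char. 2 the derived state is '0', and for the remaining characters it is '1'.
Char. 1 (derived state '0') is unique to Delta (autapomorphy; uninformative for grouping).
Char. 2: derived state '0' in Gamma only — an autapomorphy, so it tells us nothing about relationships among taxa.
Char. 3: derived state '1' in Alpha and Gamma only — synapomorphy for {Alpha, Gamma}.
Char. 4 (derived state '1') is shared by all ingroup taxa — unites the whole ingroup.
Most parsimonious ingroup topology: (Delta,(Alpha,Gamma)).
Alpha and Gamma form a cherry on this tree, so they are sister taxa.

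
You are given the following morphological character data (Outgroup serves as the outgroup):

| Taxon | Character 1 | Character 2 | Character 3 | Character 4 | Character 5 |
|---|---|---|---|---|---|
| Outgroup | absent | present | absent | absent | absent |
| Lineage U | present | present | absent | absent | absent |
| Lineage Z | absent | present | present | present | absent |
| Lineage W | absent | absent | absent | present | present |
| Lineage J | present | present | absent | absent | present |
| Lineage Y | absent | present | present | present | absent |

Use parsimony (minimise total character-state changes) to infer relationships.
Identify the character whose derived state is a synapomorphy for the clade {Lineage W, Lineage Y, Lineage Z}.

Character 4

Character polarity is set by the outgroup: the derived state is whichever differs from the outgroup's state, so for Character 2 the derived state is 'absent', and for the remaining characters it is 'present'.
Only Lineage J and Lineage U show the derived state 'present' for Character 1, supporting them as a clade.
Character 2 (derived state 'absent') is unique to Lineage W (autapomorphy; uninformative for grouping).
Character 3: derived state 'present' in Lineage Y and Lineage Z only — synapomorphy for {Lineage Y, Lineage Z}.
Only Lineage W, Lineage Y, and Lineage Z show the derived state 'present' for Character 4, supporting them as a clade.
Character 5 groups Lineage J and Lineage W, which is incompatible with the clades supported by the remaining characters; treating it as convergent (homoplasy) costs fewer steps than any alternative tree.
Most parsimonious ingroup topology: ((Lineage U,Lineage J),((Lineage Z,Lineage Y),Lineage W)).
The clade {Lineage W, Lineage Y, Lineage Z} is supported by Character 4: its derived state 'present' occurs in exactly those taxa and in no other taxon (including the outgroup).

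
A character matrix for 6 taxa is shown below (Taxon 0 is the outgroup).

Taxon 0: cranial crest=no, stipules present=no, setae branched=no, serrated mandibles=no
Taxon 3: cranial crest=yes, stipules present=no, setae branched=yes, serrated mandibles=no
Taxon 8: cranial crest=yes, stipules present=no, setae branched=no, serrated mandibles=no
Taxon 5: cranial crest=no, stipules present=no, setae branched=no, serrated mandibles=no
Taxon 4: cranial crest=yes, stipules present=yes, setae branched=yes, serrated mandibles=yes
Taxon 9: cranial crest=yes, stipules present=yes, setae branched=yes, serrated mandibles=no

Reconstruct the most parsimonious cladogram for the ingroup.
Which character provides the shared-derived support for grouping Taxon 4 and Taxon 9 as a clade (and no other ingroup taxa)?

The outgroup has state 'no' for every character, so 'yes' is the derived state throughout.
cranial crest (derived state 'yes') is shared by Taxon 3, Taxon 4, Taxon 8, and Taxon 9 — a synapomorphy uniting that clade.
stipules present (derived state 'yes') is shared by Taxon 4 and Taxon 9 — a synapomorphy uniting that clade.
setae branched (derived state 'yes') is shared by Taxon 3, Taxon 4, and Taxon 9 — a synapomorphy uniting that clade.
serrated mandibles: derived state 'yes' in Taxon 4 only — an autapomorphy, so it tells us nothing about relationships among taxa.
Most parsimonious ingroup topology: (((Taxon 3,(Taxon 4,Taxon 9)),Taxon 8),Taxon 5).
The clade {Taxon 4, Taxon 9} is supported by stipules present: its derived state 'yes' occurs in exactly those taxa and in no other taxon (including the outgroup).

stipules present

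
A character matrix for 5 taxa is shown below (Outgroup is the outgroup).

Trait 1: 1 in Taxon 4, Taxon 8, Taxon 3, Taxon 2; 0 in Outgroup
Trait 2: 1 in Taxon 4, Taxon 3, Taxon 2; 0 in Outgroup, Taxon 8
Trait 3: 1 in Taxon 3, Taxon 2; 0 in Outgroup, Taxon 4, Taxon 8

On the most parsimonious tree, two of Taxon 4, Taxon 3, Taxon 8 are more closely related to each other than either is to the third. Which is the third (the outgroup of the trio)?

The outgroup has state '0' for every character, so '1' is the derived state throughout.
All ingroup taxa share the derived state '1' for Trait 1; it defines the ingroup but does not resolve relationships within it.
Only Taxon 2, Taxon 3, and Taxon 4 show the derived state '1' for Trait 2, supporting them as a clade.
Only Taxon 2 and Taxon 3 show the derived state '1' for Trait 3, supporting them as a clade.
Most parsimonious ingroup topology: ((Taxon 4,(Taxon 3,Taxon 2)),Taxon 8).
Taxon 4 and Taxon 3 share a more recent common ancestor with each other than either does with Taxon 8, so Taxon 8 is the least closely related of the three.

Taxon 8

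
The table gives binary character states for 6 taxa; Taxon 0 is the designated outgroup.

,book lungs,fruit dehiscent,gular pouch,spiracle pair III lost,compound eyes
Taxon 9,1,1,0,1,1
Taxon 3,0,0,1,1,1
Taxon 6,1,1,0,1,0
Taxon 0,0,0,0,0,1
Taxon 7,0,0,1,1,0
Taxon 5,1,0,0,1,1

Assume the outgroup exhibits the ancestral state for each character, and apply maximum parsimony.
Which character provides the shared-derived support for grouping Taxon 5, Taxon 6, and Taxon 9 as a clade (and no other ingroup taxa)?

Character polarity is set by the outgroup: the derived state is whichever differs from the outgroup's state, so for compound eyes the derived state is '0', and for the remaining characters it is '1'.
book lungs (derived state '1') is shared by Taxon 5, Taxon 6, and Taxon 9 — a synapomorphy uniting that clade.
Only Taxon 6 and Taxon 9 show the derived state '1' for fruit dehiscent, supporting them as a clade.
Only Taxon 3 and Taxon 7 show the derived state '1' for gular pouch, supporting them as a clade.
All ingroup taxa share the derived state '1' for spiracle pair III lost; it defines the ingroup but does not resolve relationships within it.
compound eyes (state '0') occurs in Taxon 6 and Taxon 7 but conflicts with the nesting implied by the other characters — most parsimoniously interpreted as homoplasy.
Most parsimonious ingroup topology: (((Taxon 6,Taxon 9),Taxon 5),(Taxon 7,Taxon 3)).
The clade {Taxon 5, Taxon 6, Taxon 9} is supported by book lungs: its derived state '1' occurs in exactly those taxa and in no other taxon (including the outgroup).

book lungs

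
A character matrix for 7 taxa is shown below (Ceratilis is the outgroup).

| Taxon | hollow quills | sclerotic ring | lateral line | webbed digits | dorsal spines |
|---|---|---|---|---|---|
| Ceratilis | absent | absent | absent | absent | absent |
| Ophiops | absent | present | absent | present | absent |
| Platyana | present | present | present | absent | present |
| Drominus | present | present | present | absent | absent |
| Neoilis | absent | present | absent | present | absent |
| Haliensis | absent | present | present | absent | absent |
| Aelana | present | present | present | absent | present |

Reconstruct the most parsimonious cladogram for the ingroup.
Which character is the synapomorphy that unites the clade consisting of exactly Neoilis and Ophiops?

The outgroup has state 'absent' for every character, so 'present' is the derived state throughout.
hollow quills: derived state 'present' in Aelana, Drominus, and Platyana only — synapomorphy for {Aelana, Drominus, Platyana}.
All ingroup taxa share the derived state 'present' for sclerotic ring; it defines the ingroup but does not resolve relationships within it.
Only Aelana, Drominus, Haliensis, and Platyana show the derived state 'present' for lateral line, supporting them as a clade.
webbed digits (derived state 'present') is shared by Neoilis and Ophiops — a synapomorphy uniting that clade.
dorsal spines: derived state 'present' in Aelana and Platyana only — synapomorphy for {Aelana, Platyana}.
Most parsimonious ingroup topology: ((Ophiops,Neoilis),(((Platyana,Aelana),Drominus),Haliensis)).
The clade {Neoilis, Ophiops} is supported by webbed digits: its derived state 'present' occurs in exactly those taxa and in no other taxon (including the outgroup).

webbed digits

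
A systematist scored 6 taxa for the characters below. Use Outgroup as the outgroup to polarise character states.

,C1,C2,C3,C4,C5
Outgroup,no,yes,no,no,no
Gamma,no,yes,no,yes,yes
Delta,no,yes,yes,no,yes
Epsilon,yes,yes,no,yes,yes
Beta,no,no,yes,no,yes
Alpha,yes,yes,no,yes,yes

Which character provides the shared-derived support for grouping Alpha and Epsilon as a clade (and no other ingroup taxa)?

C1

Character polarity is set by the outgroup: the derived state is whichever differs from the outgroup's state, so for C2 the derived state is 'no', and for the remaining characters it is 'yes'.
C1 (derived state 'yes') is shared by Alpha and Epsilon — a synapomorphy uniting that clade.
C2 (derived state 'no') is unique to Beta (autapomorphy; uninformative for grouping).
Only Beta and Delta show the derived state 'yes' for C3, supporting them as a clade.
C4 (derived state 'yes') is shared by Alpha, Epsilon, and Gamma — a synapomorphy uniting that clade.
All ingroup taxa share the derived state 'yes' for C5; it defines the ingroup but does not resolve relationships within it.
Most parsimonious ingroup topology: ((Gamma,(Epsilon,Alpha)),(Delta,Beta)).
The clade {Alpha, Epsilon} is supported by C1: its derived state 'yes' occurs in exactly those taxa and in no other taxon (including the outgroup).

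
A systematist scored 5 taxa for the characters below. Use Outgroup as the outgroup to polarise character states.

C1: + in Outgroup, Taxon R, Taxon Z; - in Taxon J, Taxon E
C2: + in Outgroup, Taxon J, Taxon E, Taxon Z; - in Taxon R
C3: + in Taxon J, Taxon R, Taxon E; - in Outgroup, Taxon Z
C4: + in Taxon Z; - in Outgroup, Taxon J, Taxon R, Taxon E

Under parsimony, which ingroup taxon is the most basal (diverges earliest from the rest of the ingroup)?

Character polarity is set by the outgroup: the derived state is whichever differs from the outgroup's state, so for C1, C2 the derived state is '-', and for the remaining characters it is '+'.
Only Taxon E and Taxon J show the derived state '-' for C1, supporting them as a clade.
C2: derived state '-' in Taxon R only — an autapomorphy, so it tells us nothing about relationships among taxa.
Only Taxon E, Taxon J, and Taxon R show the derived state '+' for C3, supporting them as a clade.
C4 (derived state '+') is unique to Taxon Z (autapomorphy; uninformative for grouping).
Most parsimonious ingroup topology: (((Taxon J,Taxon E),Taxon R),Taxon Z).
Taxon Z is sister to the clade containing all other ingroup taxa, so it is the earliest-diverging (most basal) ingroup lineage.

Taxon Z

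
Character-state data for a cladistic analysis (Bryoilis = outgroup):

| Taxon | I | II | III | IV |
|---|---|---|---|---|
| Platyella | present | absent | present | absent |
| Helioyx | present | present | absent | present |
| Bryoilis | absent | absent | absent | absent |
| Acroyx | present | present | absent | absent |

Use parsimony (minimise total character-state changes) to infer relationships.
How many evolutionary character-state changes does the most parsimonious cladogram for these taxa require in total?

The outgroup has state 'absent' for every character, so 'present' is the derived state throughout.
All ingroup taxa share the derived state 'present' for I; it defines the ingroup but does not resolve relationships within it.
Only Acroyx and Helioyx show the derived state 'present' for II, supporting them as a clade.
III (derived state 'present') is unique to Platyella (autapomorphy; uninformative for grouping).
IV (derived state 'present') is unique to Helioyx (autapomorphy; uninformative for grouping).
Most parsimonious ingroup topology: ((Acroyx,Helioyx),Platyella).
Changes per character on this tree: I: 1; II: 1; III: 1; IV: 1.
Total = 4.

4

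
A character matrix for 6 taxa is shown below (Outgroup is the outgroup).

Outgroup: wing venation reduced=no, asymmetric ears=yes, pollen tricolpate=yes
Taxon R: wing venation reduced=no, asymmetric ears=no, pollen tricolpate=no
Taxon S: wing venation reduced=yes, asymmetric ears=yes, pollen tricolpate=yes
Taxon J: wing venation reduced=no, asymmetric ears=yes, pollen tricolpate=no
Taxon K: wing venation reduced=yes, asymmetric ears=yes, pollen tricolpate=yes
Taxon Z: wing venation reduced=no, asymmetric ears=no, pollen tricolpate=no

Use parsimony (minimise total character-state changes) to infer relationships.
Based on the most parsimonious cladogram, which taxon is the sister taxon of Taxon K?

Taxon S

Character polarity is set by the outgroup: the derived state is whichever differs from the outgroup's state, so for asymmetric ears, pollen tricolpate the derived state is 'no', and for the remaining characters it is 'yes'.
Only Taxon K and Taxon S show the derived state 'yes' for wing venation reduced, supporting them as a clade.
asymmetric ears (derived state 'no') is shared by Taxon R and Taxon Z — a synapomorphy uniting that clade.
pollen tricolpate: derived state 'no' in Taxon J, Taxon R, and Taxon Z only — synapomorphy for {Taxon J, Taxon R, Taxon Z}.
Most parsimonious ingroup topology: (((Taxon R,Taxon Z),Taxon J),(Taxon S,Taxon K)).
Taxon K and Taxon S form a cherry on this tree, so they are sister taxa.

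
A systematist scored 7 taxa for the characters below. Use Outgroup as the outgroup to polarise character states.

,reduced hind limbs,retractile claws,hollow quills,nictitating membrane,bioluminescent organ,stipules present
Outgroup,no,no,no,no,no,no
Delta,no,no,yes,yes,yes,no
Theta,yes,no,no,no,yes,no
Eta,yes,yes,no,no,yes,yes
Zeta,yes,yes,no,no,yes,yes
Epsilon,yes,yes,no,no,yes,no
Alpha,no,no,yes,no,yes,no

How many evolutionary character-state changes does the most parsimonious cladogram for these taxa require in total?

6

The outgroup has state 'no' for every character, so 'yes' is the derived state throughout.
reduced hind limbs (derived state 'yes') is shared by Epsilon, Eta, Theta, and Zeta — a synapomorphy uniting that clade.
retractile claws: derived state 'yes' in Epsilon, Eta, and Zeta only — synapomorphy for {Epsilon, Eta, Zeta}.
hollow quills: derived state 'yes' in Alpha and Delta only — synapomorphy for {Alpha, Delta}.
nictitating membrane (derived state 'yes') is unique to Delta (autapomorphy; uninformative for grouping).
All ingroup taxa share the derived state 'yes' for bioluminescent organ; it defines the ingroup but does not resolve relationships within it.
stipules present (derived state 'yes') is shared by Eta and Zeta — a synapomorphy uniting that clade.
Most parsimonious ingroup topology: ((((Zeta,Eta),Epsilon),Theta),(Alpha,Delta)).
Changes per character on this tree: reduced hind limbs: 1; retractile claws: 1; hollow quills: 1; nictitating membrane: 1; bioluminescent organ: 1; stipules present: 1.
Total = 6.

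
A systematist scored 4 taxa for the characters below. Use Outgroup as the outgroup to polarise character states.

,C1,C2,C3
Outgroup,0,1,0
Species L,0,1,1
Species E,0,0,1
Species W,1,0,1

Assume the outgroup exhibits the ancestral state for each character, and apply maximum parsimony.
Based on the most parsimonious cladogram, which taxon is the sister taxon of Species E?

Species W

Character polarity is set by the outgroup: the derived state is whichever differs from the outgroup's state, so for C2 the derived state is '0', and for the remaining characters it is '1'.
C1: derived state '1' in Species W only — an autapomorphy, so it tells us nothing about relationships among taxa.
C2 (derived state '0') is shared by Species E and Species W — a synapomorphy uniting that clade.
All ingroup taxa share the derived state '1' for C3; it defines the ingroup but does not resolve relationships within it.
Most parsimonious ingroup topology: (Species L,(Species E,Species W)).
Species E and Species W form a cherry on this tree, so they are sister taxa.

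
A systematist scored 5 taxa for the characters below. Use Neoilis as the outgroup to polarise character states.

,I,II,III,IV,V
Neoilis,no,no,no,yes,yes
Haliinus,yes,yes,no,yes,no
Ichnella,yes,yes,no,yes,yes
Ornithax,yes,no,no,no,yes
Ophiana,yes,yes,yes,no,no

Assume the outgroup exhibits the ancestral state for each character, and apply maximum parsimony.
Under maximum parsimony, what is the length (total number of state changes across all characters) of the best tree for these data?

6

Character polarity is set by the outgroup: the derived state is whichever differs from the outgroup's state, so for IV, V the derived state is 'no', and for the remaining characters it is 'yes'.
All ingroup taxa share the derived state 'yes' for I; it defines the ingroup but does not resolve relationships within it.
II: derived state 'yes' in Haliinus, Ichnella, and Ophiana only — synapomorphy for {Haliinus, Ichnella, Ophiana}.
III: derived state 'yes' in Ophiana only — an autapomorphy, so it tells us nothing about relationships among taxa.
IV (state 'no') occurs in Ophiana and Ornithax but conflicts with the nesting implied by the other characters — most parsimoniously interpreted as homoplasy.
Only Haliinus and Ophiana show the derived state 'no' for V, supporting them as a clade.
Most parsimonious ingroup topology: (((Haliinus,Ophiana),Ichnella),Ornithax).
Changes per character on this tree: I: 1; II: 1; III: 1; IV: 2; V: 1.
Total = 6.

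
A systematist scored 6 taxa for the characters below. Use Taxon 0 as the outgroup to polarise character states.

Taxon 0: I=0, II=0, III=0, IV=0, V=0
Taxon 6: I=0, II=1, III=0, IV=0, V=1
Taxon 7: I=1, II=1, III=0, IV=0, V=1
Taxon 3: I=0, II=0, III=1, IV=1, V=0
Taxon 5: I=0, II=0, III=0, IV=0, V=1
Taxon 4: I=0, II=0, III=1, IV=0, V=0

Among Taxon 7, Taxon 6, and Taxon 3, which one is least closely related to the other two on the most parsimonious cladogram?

Taxon 3

The outgroup has state '0' for every character, so '1' is the derived state throughout.
I (derived state '1') is unique to Taxon 7 (autapomorphy; uninformative for grouping).
II: derived state '1' in Taxon 6 and Taxon 7 only — synapomorphy for {Taxon 6, Taxon 7}.
III: derived state '1' in Taxon 3 and Taxon 4 only — synapomorphy for {Taxon 3, Taxon 4}.
IV (derived state '1') is unique to Taxon 3 (autapomorphy; uninformative for grouping).
V: derived state '1' in Taxon 5, Taxon 6, and Taxon 7 only — synapomorphy for {Taxon 5, Taxon 6, Taxon 7}.
Most parsimonious ingroup topology: (((Taxon 6,Taxon 7),Taxon 5),(Taxon 3,Taxon 4)).
Taxon 6 and Taxon 7 share a more recent common ancestor with each other than either does with Taxon 3, so Taxon 3 is the least closely related of the three.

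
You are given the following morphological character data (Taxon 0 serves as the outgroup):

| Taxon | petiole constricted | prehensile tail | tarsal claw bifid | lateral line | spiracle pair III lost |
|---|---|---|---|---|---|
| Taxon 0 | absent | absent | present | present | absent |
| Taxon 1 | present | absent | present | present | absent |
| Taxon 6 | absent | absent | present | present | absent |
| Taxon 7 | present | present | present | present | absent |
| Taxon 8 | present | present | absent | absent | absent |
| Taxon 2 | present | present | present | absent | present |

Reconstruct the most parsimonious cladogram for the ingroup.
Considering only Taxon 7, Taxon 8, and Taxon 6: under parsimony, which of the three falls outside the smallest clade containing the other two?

Taxon 6

Character polarity is set by the outgroup: the derived state is whichever differs from the outgroup's state, so for tarsal claw bifid, lateral line the derived state is 'absent', and for the remaining characters it is 'present'.
petiole constricted (derived state 'present') is shared by Taxon 1, Taxon 2, Taxon 7, and Taxon 8 — a synapomorphy uniting that clade.
prehensile tail (derived state 'present') is shared by Taxon 2, Taxon 7, and Taxon 8 — a synapomorphy uniting that clade.
tarsal claw bifid (derived state 'absent') is unique to Taxon 8 (autapomorphy; uninformative for grouping).
lateral line: derived state 'absent' in Taxon 2 and Taxon 8 only — synapomorphy for {Taxon 2, Taxon 8}.
spiracle pair III lost: derived state 'present' in Taxon 2 only — an autapomorphy, so it tells us nothing about relationships among taxa.
Most parsimonious ingroup topology: ((Taxon 1,(Taxon 7,(Taxon 8,Taxon 2))),Taxon 6).
Taxon 7 and Taxon 8 share a more recent common ancestor with each other than either does with Taxon 6, so Taxon 6 is the least closely related of the three.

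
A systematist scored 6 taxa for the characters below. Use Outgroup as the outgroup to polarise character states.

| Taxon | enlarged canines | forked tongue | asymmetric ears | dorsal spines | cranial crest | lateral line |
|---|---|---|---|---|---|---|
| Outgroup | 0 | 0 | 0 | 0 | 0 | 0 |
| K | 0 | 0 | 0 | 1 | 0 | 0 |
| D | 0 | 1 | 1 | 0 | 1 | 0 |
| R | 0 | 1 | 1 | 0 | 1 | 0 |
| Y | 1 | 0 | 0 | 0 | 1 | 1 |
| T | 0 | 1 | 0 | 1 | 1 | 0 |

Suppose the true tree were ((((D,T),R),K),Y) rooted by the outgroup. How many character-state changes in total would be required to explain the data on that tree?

9

Map each character onto ((((D,T),R),K),Y) (rooted by Outgroup) and count the minimum state changes it requires (Fitch parsimony):
enlarged canines: 1; forked tongue: 1; asymmetric ears: 2; dorsal spines: 2; cranial crest: 2; lateral line: 1.
Total tree length = 9.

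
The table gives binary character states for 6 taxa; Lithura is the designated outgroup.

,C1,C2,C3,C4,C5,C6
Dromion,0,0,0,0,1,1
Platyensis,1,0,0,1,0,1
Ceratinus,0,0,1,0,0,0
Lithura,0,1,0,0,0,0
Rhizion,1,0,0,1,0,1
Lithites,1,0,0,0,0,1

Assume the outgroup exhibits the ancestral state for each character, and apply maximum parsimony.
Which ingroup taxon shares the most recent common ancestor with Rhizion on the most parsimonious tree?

Platyensis

Character polarity is set by the outgroup: the derived state is whichever differs from the outgroup's state, so for C2 the derived state is '0', and for the remaining characters it is '1'.
C1: derived state '1' in Lithites, Platyensis, and Rhizion only — synapomorphy for {Lithites, Platyensis, Rhizion}.
All ingroup taxa share the derived state '0' for C2; it defines the ingroup but does not resolve relationships within it.
C3: derived state '1' in Ceratinus only — an autapomorphy, so it tells us nothing about relationships among taxa.
Only Platyensis and Rhizion show the derived state '1' for C4, supporting them as a clade.
C5 (derived state '1') is unique to Dromion (autapomorphy; uninformative for grouping).
C6: derived state '1' in Dromion, Lithites, Platyensis, and Rhizion only — synapomorphy for {Dromion, Lithites, Platyensis, Rhizion}.
Most parsimonious ingroup topology: (((Lithites,(Platyensis,Rhizion)),Dromion),Ceratinus).
Rhizion and Platyensis form a cherry on this tree, so they are sister taxa.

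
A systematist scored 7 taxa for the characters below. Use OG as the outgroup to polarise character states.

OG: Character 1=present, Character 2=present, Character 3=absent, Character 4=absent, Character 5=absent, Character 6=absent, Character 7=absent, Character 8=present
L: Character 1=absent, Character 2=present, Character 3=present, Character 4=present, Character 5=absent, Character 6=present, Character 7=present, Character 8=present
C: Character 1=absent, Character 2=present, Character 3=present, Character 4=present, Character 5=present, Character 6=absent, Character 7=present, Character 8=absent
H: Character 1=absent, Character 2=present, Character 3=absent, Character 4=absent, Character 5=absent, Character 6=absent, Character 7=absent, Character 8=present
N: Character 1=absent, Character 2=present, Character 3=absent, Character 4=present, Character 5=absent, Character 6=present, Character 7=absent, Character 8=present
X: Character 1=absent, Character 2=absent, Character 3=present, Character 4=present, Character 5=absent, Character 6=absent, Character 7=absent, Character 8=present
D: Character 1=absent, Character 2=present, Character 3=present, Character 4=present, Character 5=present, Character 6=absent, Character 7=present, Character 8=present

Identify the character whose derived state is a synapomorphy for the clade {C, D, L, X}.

Character polarity is set by the outgroup: the derived state is whichever differs from the outgroup's state, so for Character 1, Character 2, Character 8 the derived state is 'absent', and for the remaining characters it is 'present'.
All ingroup taxa share the derived state 'absent' for Character 1; it defines the ingroup but does not resolve relationships within it.
Character 2 (derived state 'absent') is unique to X (autapomorphy; uninformative for grouping).
Only C, D, L, and X show the derived state 'present' for Character 3, supporting them as a clade.
Character 4 (derived state 'present') is shared by C, D, L, N, and X — a synapomorphy uniting that clade.
Character 5: derived state 'present' in C and D only — synapomorphy for {C, D}.
Character 6 (state 'present') occurs in L and N but conflicts with the nesting implied by the other characters — most parsimoniously interpreted as homoplasy.
Character 7: derived state 'present' in C, D, and L only — synapomorphy for {C, D, L}.
Character 8: derived state 'absent' in C only — an autapomorphy, so it tells us nothing about relationships among taxa.
Most parsimonious ingroup topology: ((N,(X,(L,(C,D)))),H).
The clade {C, D, L, X} is supported by Character 3: its derived state 'present' occurs in exactly those taxa and in no other taxon (including the outgroup).

Character 3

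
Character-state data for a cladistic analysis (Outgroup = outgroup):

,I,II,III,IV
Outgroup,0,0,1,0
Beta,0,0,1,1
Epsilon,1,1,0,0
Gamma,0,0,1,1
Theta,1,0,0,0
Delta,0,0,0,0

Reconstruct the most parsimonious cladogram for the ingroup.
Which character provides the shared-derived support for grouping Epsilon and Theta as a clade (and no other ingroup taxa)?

I

Character polarity is set by the outgroup: the derived state is whichever differs from the outgroup's state, so for III the derived state is '0', and for the remaining characters it is '1'.
Only Epsilon and Theta show the derived state '1' for I, supporting them as a clade.
II: derived state '1' in Epsilon only — an autapomorphy, so it tells us nothing about relationships among taxa.
Only Delta, Epsilon, and Theta show the derived state '0' for III, supporting them as a clade.
Only Beta and Gamma show the derived state '1' for IV, supporting them as a clade.
Most parsimonious ingroup topology: ((Beta,Gamma),((Epsilon,Theta),Delta)).
The clade {Epsilon, Theta} is supported by I: its derived state '1' occurs in exactly those taxa and in no other taxon (including the outgroup).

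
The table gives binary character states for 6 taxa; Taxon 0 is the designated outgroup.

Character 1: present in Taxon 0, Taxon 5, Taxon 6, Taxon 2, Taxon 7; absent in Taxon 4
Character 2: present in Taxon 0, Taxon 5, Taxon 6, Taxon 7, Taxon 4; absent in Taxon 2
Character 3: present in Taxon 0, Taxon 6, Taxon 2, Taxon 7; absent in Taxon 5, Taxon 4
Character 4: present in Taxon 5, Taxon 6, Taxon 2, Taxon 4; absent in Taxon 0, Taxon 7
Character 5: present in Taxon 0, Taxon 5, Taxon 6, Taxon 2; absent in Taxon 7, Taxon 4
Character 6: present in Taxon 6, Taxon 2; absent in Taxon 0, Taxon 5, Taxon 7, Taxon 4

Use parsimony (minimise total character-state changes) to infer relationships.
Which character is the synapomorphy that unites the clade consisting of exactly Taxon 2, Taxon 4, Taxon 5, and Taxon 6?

Character 4

Character polarity is set by the outgroup: the derived state is whichever differs from the outgroup's state, so for Character 1, Character 2, Character 3, Character 5 the derived state is 'absent', and for the remaining characters it is 'present'.
Character 1 (derived state 'absent') is unique to Taxon 4 (autapomorphy; uninformative for grouping).
Character 2 (derived state 'absent') is unique to Taxon 2 (autapomorphy; uninformative for grouping).
Character 3: derived state 'absent' in Taxon 4 and Taxon 5 only — synapomorphy for {Taxon 4, Taxon 5}.
Character 4 (derived state 'present') is shared by Taxon 2, Taxon 4, Taxon 5, and Taxon 6 — a synapomorphy uniting that clade.
Character 5 groups Taxon 4 and Taxon 7, which is incompatible with the clades supported by the remaining characters; treating it as convergent (homoplasy) costs fewer steps than any alternative tree.
Character 6: derived state 'present' in Taxon 2 and Taxon 6 only — synapomorphy for {Taxon 2, Taxon 6}.
Most parsimonious ingroup topology: (((Taxon 5,Taxon 4),(Taxon 6,Taxon 2)),Taxon 7).
The clade {Taxon 2, Taxon 4, Taxon 5, Taxon 6} is supported by Character 4: its derived state 'present' occurs in exactly those taxa and in no other taxon (including the outgroup).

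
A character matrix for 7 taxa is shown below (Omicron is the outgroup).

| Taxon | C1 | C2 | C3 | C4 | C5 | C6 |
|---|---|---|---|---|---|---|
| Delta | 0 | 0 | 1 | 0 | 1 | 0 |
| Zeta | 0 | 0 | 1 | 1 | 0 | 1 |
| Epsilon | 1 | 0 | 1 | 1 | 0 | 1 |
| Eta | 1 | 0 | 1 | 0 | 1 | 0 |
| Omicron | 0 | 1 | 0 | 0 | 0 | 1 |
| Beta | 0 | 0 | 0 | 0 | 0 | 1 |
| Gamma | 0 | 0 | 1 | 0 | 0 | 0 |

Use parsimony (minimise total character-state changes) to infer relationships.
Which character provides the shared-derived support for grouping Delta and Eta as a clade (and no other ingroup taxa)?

C5

Character polarity is set by the outgroup: the derived state is whichever differs from the outgroup's state, so for C2, C6 the derived state is '0', and for the remaining characters it is '1'.
C1 (state '1') occurs in Epsilon and Eta but conflicts with the nesting implied by the other characters — most parsimoniously interpreted as homoplasy.
C2 (derived state '0') is shared by all ingroup taxa — unites the whole ingroup.
C3 (derived state '1') is shared by Delta, Epsilon, Eta, Gamma, and Zeta — a synapomorphy uniting that clade.
Only Epsilon and Zeta show the derived state '1' for C4, supporting them as a clade.
C5: derived state '1' in Delta and Eta only — synapomorphy for {Delta, Eta}.
C6 (derived state '0') is shared by Delta, Eta, and Gamma — a synapomorphy uniting that clade.
Most parsimonious ingroup topology: (((Zeta,Epsilon),((Eta,Delta),Gamma)),Beta).
The clade {Delta, Eta} is supported by C5: its derived state '1' occurs in exactly those taxa and in no other taxon (including the outgroup).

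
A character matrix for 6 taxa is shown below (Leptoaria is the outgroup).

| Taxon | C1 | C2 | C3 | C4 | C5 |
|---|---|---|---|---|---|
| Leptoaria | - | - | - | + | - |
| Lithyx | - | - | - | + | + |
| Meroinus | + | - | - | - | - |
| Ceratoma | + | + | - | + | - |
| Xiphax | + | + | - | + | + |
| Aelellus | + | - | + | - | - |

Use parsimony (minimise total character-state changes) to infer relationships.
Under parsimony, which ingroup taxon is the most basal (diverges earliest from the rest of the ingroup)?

Character polarity is set by the outgroup: the derived state is whichever differs from the outgroup's state, so for C4 the derived state is '-', and for the remaining characters it is '+'.
C1 (derived state '+') is shared by Aelellus, Ceratoma, Meroinus, and Xiphax — a synapomorphy uniting that clade.
Only Ceratoma and Xiphax show the derived state '+' for C2, supporting them as a clade.
C3 (derived state '+') is unique to Aelellus (autapomorphy; uninformative for grouping).
C4 (derived state '-') is shared by Aelellus and Meroinus — a synapomorphy uniting that clade.
C5 (state '+') occurs in Lithyx and Xiphax but conflicts with the nesting implied by the other characters — most parsimoniously interpreted as homoplasy.
Most parsimonious ingroup topology: (Lithyx,((Meroinus,Aelellus),(Ceratoma,Xiphax))).
Lithyx is sister to the clade containing all other ingroup taxa, so it is the earliest-diverging (most basal) ingroup lineage.

Lithyx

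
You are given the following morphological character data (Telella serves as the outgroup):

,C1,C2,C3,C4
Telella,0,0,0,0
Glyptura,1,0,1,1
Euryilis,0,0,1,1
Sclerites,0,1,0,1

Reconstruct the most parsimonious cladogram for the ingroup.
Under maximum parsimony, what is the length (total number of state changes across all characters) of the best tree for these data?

The outgroup has state '0' for every character, so '1' is the derived state throughout.
C1 (derived state '1') is unique to Glyptura (autapomorphy; uninformative for grouping).
C2: derived state '1' in Sclerites only — an autapomorphy, so it tells us nothing about relationships among taxa.
Only Euryilis and Glyptura show the derived state '1' for C3, supporting them as a clade.
C4 (derived state '1') is shared by all ingroup taxa — unites the whole ingroup.
Most parsimonious ingroup topology: ((Glyptura,Euryilis),Sclerites).
Changes per character on this tree: C1: 1; C2: 1; C3: 1; C4: 1.
Total = 4.

4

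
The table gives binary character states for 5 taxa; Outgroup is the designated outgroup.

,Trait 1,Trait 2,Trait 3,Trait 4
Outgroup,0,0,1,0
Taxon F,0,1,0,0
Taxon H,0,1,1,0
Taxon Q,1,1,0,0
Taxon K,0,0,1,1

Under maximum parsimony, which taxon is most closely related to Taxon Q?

Taxon F

Character polarity is set by the outgroup: the derived state is whichever differs from the outgroup's state, so for Trait 3 the derived state is '0', and for the remaining characters it is '1'.
Trait 1: derived state '1' in Taxon Q only — an autapomorphy, so it tells us nothing about relationships among taxa.
Trait 2 (derived state '1') is shared by Taxon F, Taxon H, and Taxon Q — a synapomorphy uniting that clade.
Only Taxon F and Taxon Q show the derived state '0' for Trait 3, supporting them as a clade.
Trait 4: derived state '1' in Taxon K only — an autapomorphy, so it tells us nothing about relationships among taxa.
Most parsimonious ingroup topology: (((Taxon F,Taxon Q),Taxon H),Taxon K).
Taxon Q and Taxon F form a cherry on this tree, so they are sister taxa.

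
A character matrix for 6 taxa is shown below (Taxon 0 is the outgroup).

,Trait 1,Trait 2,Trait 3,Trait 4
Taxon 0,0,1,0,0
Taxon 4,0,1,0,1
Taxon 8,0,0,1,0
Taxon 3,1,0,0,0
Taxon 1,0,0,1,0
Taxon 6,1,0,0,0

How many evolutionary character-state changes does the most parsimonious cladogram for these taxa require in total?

4

Character polarity is set by the outgroup: the derived state is whichever differs from the outgroup's state, so for Trait 2 the derived state is '0', and for the remaining characters it is '1'.
Trait 1 (derived state '1') is shared by Taxon 3 and Taxon 6 — a synapomorphy uniting that clade.
Trait 2: derived state '0' in Taxon 1, Taxon 3, Taxon 6, and Taxon 8 only — synapomorphy for {Taxon 1, Taxon 3, Taxon 6, Taxon 8}.
Trait 3 (derived state '1') is shared by Taxon 1 and Taxon 8 — a synapomorphy uniting that clade.
Trait 4: derived state '1' in Taxon 4 only — an autapomorphy, so it tells us nothing about relationships among taxa.
Most parsimonious ingroup topology: (Taxon 4,((Taxon 8,Taxon 1),(Taxon 3,Taxon 6))).
Changes per character on this tree: Trait 1: 1; Trait 2: 1; Trait 3: 1; Trait 4: 1.
Total = 4.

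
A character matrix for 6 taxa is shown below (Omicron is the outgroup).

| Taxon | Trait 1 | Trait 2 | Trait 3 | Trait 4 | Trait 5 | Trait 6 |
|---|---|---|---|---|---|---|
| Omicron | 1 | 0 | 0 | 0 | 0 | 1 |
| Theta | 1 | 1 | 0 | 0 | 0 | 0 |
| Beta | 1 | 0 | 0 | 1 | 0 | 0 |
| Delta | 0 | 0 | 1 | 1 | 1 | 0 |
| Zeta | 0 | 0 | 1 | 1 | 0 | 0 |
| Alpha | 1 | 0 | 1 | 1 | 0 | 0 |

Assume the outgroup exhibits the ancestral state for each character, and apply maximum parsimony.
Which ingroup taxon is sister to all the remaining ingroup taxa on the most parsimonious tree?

Character polarity is set by the outgroup: the derived state is whichever differs from the outgroup's state, so for Trait 1, Trait 6 the derived state is '0', and for the remaining characters it is '1'.
Trait 1: derived state '0' in Delta and Zeta only — synapomorphy for {Delta, Zeta}.
Trait 2 (derived state '1') is unique to Theta (autapomorphy; uninformative for grouping).
Only Alpha, Delta, and Zeta show the derived state '1' for Trait 3, supporting them as a clade.
Only Alpha, Beta, Delta, and Zeta show the derived state '1' for Trait 4, supporting them as a clade.
Trait 5: derived state '1' in Delta only — an autapomorphy, so it tells us nothing about relationships among taxa.
All ingroup taxa share the derived state '0' for Trait 6; it defines the ingroup but does not resolve relationships within it.
Most parsimonious ingroup topology: (Theta,(Beta,((Delta,Zeta),Alpha))).
Theta is sister to the clade containing all other ingroup taxa, so it is the earliest-diverging (most basal) ingroup lineage.

Theta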